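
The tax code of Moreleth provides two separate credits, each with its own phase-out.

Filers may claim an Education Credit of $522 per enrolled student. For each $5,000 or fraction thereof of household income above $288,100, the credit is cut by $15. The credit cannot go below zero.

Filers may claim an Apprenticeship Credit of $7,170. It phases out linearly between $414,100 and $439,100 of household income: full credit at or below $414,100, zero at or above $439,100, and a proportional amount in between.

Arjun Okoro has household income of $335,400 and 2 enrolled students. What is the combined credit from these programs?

$8,064

Education Credit: base = 2 × $522 = $1,044. income exceeds $288,100 by $47,300, which is 10 full-or-partial $5,000 increments; reduction = 10 × $15 = $150, leaving $894.
Apprenticeship Credit: $335,400 is at or below the $414,100 threshold, so the full $7,170 applies.
Total: $894 + $7,170 = $8,064.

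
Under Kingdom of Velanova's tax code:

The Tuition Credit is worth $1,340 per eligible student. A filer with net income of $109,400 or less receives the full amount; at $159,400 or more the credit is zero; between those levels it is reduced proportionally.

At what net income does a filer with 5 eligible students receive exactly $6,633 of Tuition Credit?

Full credit = 5 × $1,340 = $6,700.
$6,633 is 6,633/6,700 of the full $6,700, so 67/6,700 of the $50,000 range has been used: income = $109,400 + $50,000 × 67/6,700 = $109,900.

$109,900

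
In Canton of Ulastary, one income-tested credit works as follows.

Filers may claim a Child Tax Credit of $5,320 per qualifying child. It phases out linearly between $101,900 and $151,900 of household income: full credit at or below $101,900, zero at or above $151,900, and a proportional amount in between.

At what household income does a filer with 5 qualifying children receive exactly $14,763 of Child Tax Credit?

Full credit = 5 × $5,320 = $26,600.
$14,763 is 14,763/26,600 of the full $26,600, so 11,837/26,600 of the $50,000 range has been used: income = $101,900 + $50,000 × 11,837/26,600 = $124,150.

$124,150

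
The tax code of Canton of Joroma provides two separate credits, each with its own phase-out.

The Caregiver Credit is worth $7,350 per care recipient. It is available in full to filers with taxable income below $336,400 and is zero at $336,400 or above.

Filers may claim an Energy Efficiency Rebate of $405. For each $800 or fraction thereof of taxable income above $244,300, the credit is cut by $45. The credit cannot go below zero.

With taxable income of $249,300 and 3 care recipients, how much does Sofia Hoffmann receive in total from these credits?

$22,140

Caregiver Credit: base = 3 × $7,350 = $22,050. $249,300 is below the $336,400 cutoff, so the full $22,050 applies.
Energy Efficiency Rebate: income exceeds $244,300 by $5,000, which is 7 full-or-partial $800 increments; reduction = 7 × $45 = $315, leaving $90.
Total: $22,050 + $90 = $22,140.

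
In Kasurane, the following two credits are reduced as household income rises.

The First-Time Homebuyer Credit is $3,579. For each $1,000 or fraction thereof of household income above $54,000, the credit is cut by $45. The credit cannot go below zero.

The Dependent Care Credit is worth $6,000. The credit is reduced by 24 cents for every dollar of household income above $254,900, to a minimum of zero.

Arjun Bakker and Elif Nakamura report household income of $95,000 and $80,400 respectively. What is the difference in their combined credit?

$630

Arjun ($95,000): First-Time Homebuyer Credit: income exceeds $54,000 by $41,000, which is 41 full-or-partial $1,000 increments; reduction = 41 × $45 = $1,845, leaving $1,734. Dependent Care Credit: $95,000 is at or below the $254,900 threshold, so the full $6,000 applies. total $1,734 + $6,000 = $7,734
Elif ($80,400): First-Time Homebuyer Credit: income exceeds $54,000 by $26,400, which is 27 full-or-partial $1,000 increments; reduction = 27 × $45 = $1,215, leaving $2,364. Dependent Care Credit: $80,400 is at or below the $254,900 threshold, so the full $6,000 applies. total $2,364 + $6,000 = $8,364
Difference: |$7,734 − $8,364| = $630.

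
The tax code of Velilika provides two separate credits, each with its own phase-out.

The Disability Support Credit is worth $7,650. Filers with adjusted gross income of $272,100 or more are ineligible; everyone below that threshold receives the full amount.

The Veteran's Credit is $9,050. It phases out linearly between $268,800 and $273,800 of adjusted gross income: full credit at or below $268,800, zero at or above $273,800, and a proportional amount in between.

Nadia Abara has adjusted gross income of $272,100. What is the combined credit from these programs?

Disability Support Credit: $272,100 meets or exceeds the $272,100 cutoff, so the credit is $0.
Veteran's Credit: $272,100 is $3,300 into a $5,000 phase-out range, leaving 1,700/5,000 of the credit: $9,050 × 1,700/5,000 = $3,077.
Total: $0 + $3,077 = $3,077.

$3,077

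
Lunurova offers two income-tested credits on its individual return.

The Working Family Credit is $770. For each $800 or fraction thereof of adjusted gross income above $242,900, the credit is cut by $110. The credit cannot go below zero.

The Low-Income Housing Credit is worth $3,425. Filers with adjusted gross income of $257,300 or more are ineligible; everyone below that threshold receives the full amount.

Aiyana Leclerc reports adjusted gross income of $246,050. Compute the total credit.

$3,755

Working Family Credit: income exceeds $242,900 by $3,150, which is 4 full-or-partial $800 increments; reduction = 4 × $110 = $440, leaving $330.
Low-Income Housing Credit: $246,050 is below the $257,300 cutoff, so the full $3,425 applies.
Total: $330 + $3,425 = $3,755.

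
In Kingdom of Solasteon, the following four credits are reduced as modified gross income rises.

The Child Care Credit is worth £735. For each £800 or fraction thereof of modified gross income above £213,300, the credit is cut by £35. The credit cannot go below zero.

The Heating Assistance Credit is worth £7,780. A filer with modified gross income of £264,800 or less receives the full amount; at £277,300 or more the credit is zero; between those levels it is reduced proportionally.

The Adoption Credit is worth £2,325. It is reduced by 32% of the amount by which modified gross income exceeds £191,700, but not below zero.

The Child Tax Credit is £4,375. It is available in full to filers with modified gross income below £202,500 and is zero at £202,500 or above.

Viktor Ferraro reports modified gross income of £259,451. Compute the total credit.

Child Care Credit: income exceeds £213,300 by £46,151 → 58 increments × £35 = £2,030 ≥ base, so the credit is £0.
Heating Assistance Credit: £259,451 is at or below the £264,800 threshold, so the full £7,780 applies.
Adoption Credit: 32% of the £67,751 excess over £191,700 is £21,680.32 ≥ base, so the credit is £0.
Child Tax Credit: £259,451 meets or exceeds the £202,500 cutoff, so the credit is £0.
Total: £0 + £7,780 + £0 + £0 = £7,780.

£7,780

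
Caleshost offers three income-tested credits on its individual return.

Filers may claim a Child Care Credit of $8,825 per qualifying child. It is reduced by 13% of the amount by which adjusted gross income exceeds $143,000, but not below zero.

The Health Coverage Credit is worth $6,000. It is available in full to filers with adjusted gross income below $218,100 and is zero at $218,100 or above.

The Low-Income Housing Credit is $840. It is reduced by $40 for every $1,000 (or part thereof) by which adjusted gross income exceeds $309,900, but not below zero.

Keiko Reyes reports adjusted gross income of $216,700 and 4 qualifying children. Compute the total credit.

Child Care Credit: base = 4 × $8,825 = $35,300. 13% of the $73,700 excess over $143,000 is $9,581; credit = $35,300 − $9,581 = $25,719.
Health Coverage Credit: $216,700 is below the $218,100 cutoff, so the full $6,000 applies.
Low-Income Housing Credit: $216,700 is at or below the $309,900 threshold, so the full $840 applies.
Total: $25,719 + $6,000 + $840 = $32,559.

$32,559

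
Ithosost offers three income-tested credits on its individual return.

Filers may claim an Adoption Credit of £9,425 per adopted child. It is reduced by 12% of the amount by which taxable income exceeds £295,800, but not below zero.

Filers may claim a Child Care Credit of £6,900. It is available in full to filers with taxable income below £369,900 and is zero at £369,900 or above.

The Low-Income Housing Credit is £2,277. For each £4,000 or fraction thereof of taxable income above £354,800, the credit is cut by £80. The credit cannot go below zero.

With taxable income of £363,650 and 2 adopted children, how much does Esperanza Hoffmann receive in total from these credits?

£19,645

Adoption Credit: base = 2 × £9,425 = £18,850. 12% of the £67,850 excess over £295,800 is £8,142; credit = £18,850 − £8,142 = £10,708.
Child Care Credit: £363,650 is below the £369,900 cutoff, so the full £6,900 applies.
Low-Income Housing Credit: income exceeds £354,800 by £8,850, which is 3 full-or-partial £4,000 increments; reduction = 3 × £80 = £240, leaving £2,037.
Total: £10,708 + £6,900 + £2,037 = £19,645.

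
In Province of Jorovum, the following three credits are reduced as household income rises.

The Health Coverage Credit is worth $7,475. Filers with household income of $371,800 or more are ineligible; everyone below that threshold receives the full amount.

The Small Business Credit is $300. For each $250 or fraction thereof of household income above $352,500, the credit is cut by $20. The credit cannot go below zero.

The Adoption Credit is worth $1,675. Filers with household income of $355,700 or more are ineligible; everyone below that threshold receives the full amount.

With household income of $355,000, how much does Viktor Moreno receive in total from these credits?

$9,250

Health Coverage Credit: $355,000 is below the $371,800 cutoff, so the full $7,475 applies.
Small Business Credit: income exceeds $352,500 by $2,500, which is 10 full-or-partial $250 increments; reduction = 10 × $20 = $200, leaving $100.
Adoption Credit: $355,000 is below the $355,700 cutoff, so the full $1,675 applies.
Total: $7,475 + $100 + $1,675 = $9,250.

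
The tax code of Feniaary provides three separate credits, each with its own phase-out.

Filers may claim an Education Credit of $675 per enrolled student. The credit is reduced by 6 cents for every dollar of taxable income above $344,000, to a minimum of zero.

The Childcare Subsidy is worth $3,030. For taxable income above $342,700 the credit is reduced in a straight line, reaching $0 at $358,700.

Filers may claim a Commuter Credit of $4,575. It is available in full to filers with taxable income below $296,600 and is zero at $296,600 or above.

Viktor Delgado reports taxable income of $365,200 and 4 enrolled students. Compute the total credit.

$1,428

Education Credit: base = 4 × $675 = $2,700. 6% of the $21,200 excess over $344,000 is $1,272; credit = $2,700 − $1,272 = $1,428.
Childcare Subsidy: $365,200 is at or above $358,700, so the credit is $0.
Commuter Credit: $365,200 meets or exceeds the $296,600 cutoff, so the credit is $0.
Total: $1,428 + $0 + $0 = $1,428.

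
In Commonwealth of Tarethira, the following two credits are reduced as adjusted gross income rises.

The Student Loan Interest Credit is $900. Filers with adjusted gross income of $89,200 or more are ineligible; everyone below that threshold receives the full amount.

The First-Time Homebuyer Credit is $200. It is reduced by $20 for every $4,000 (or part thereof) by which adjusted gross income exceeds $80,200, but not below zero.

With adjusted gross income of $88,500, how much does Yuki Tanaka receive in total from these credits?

$1,040

Student Loan Interest Credit: $88,500 is below the $89,200 cutoff, so the full $900 applies.
First-Time Homebuyer Credit: income exceeds $80,200 by $8,300, which is 3 full-or-partial $4,000 increments; reduction = 3 × $20 = $60, leaving $140.
Total: $900 + $140 = $1,040.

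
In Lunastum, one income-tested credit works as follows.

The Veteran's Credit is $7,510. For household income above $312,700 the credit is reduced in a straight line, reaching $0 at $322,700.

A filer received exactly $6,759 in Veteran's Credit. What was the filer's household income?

$6,759 is 6,759/7,510 of the full $7,510, so 751/7,510 of the $10,000 range has been used: income = $312,700 + $10,000 × 751/7,510 = $313,700.

$313,700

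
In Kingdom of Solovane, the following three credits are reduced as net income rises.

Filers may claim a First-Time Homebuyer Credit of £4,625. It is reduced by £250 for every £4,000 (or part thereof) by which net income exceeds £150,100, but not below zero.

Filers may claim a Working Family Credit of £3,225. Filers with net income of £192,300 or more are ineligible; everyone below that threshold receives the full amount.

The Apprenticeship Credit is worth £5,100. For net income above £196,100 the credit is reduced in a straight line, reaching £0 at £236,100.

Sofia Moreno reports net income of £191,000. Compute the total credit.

First-Time Homebuyer Credit: income exceeds £150,100 by £40,900, which is 11 full-or-partial £4,000 increments; reduction = 11 × £250 = £2,750, leaving £1,875.
Working Family Credit: £191,000 is below the £192,300 cutoff, so the full £3,225 applies.
Apprenticeship Credit: £191,000 is at or below the £196,100 threshold, so the full £5,100 applies.
Total: £1,875 + £3,225 + £5,100 = £10,200.

£10,200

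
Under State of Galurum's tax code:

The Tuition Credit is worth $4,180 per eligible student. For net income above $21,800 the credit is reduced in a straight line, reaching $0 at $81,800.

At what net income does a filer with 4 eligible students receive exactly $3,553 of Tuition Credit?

Full credit = 4 × $4,180 = $16,720.
$3,553 is 3,553/16,720 of the full $16,720, so 13,167/16,720 of the $60,000 range has been used: income = $21,800 + $60,000 × 13,167/16,720 = $69,050.

$69,050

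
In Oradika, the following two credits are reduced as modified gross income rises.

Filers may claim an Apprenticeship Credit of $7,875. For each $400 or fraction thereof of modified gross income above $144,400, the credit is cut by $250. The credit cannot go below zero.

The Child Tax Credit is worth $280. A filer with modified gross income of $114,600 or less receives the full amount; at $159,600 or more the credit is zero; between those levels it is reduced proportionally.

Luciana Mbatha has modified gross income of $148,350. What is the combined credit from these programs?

Apprenticeship Credit: income exceeds $144,400 by $3,950, which is 10 full-or-partial $400 increments; reduction = 10 × $250 = $2,500, leaving $5,375.
Child Tax Credit: $148,350 is $33,750 into a $45,000 phase-out range, leaving 11,250/45,000 of the credit: $280 × 11,250/45,000 = $70.
Total: $5,375 + $70 = $5,445.

$5,445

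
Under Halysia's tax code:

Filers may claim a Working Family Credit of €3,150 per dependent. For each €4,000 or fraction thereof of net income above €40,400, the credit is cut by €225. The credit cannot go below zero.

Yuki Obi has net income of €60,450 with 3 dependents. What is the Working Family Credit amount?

€8,100

Working Family Credit: base = 3 × €3,150 = €9,450. income exceeds €40,400 by €20,050, which is 6 full-or-partial €4,000 increments; reduction = 6 × €225 = €1,350, leaving €8,100.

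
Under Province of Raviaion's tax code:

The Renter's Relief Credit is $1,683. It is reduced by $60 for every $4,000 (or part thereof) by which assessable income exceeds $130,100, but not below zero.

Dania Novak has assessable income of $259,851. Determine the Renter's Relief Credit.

Renter's Relief Credit: income exceeds $130,100 by $129,751 → 33 increments × $60 = $1,980 ≥ base, so the credit is $0.

$0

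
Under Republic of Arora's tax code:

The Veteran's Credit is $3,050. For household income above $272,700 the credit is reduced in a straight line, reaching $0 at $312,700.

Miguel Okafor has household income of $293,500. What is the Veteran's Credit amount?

$1,464

Veteran's Credit: $293,500 is $20,800 into a $40,000 phase-out range, leaving 19,200/40,000 of the credit: $3,050 × 19,200/40,000 = $1,464.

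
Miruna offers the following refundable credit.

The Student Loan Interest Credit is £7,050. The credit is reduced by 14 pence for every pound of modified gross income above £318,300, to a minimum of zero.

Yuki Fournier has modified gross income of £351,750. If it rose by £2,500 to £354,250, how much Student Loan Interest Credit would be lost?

£350

At £351,750 — 14% of the £33,450 excess over £318,300 is £4,683; credit = £7,050 − £4,683 = £2,367.
At £354,250 — 14% of the £35,950 excess over £318,300 is £5,033; credit = £7,050 − £5,033 = £2,017.
Lost: £2,367 − £2,017 = £350.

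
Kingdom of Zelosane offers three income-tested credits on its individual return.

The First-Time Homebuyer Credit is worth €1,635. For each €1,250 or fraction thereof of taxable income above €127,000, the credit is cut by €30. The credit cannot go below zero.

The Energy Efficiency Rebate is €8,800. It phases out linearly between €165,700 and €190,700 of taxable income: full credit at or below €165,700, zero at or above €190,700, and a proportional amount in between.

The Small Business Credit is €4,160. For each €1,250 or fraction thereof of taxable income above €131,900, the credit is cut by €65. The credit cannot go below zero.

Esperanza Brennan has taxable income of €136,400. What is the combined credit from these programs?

First-Time Homebuyer Credit: income exceeds €127,000 by €9,400, which is 8 full-or-partial €1,250 increments; reduction = 8 × €30 = €240, leaving €1,395.
Energy Efficiency Rebate: €136,400 is at or below the €165,700 threshold, so the full €8,800 applies.
Small Business Credit: income exceeds €131,900 by €4,500, which is 4 full-or-partial €1,250 increments; reduction = 4 × €65 = €260, leaving €3,900.
Total: €1,395 + €8,800 + €3,900 = €14,095.

€14,095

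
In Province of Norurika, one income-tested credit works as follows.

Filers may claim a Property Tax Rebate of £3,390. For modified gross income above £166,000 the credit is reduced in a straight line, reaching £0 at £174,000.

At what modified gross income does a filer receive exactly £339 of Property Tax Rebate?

£339 is 339/3,390 of the full £3,390, so 3,051/3,390 of the £8,000 range has been used: income = £166,000 + £8,000 × 3,051/3,390 = £173,200.

£173,200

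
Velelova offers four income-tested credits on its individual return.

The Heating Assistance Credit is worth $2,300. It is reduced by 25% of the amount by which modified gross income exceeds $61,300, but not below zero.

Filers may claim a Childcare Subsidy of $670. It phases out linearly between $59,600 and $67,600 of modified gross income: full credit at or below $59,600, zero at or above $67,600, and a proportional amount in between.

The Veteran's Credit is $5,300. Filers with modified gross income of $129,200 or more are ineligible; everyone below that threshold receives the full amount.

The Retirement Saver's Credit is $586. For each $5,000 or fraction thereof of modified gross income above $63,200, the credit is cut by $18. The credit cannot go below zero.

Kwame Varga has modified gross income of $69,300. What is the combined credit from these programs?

$6,150

Heating Assistance Credit: 25% of the $8,000 excess over $61,300 is $2,000; credit = $2,300 − $2,000 = $300.
Childcare Subsidy: $69,300 is at or above $67,600, so the credit is $0.
Veteran's Credit: $69,300 is below the $129,200 cutoff, so the full $5,300 applies.
Retirement Saver's Credit: income exceeds $63,200 by $6,100, which is 2 full-or-partial $5,000 increments; reduction = 2 × $18 = $36, leaving $550.
Total: $300 + $0 + $5,300 + $550 = $6,150.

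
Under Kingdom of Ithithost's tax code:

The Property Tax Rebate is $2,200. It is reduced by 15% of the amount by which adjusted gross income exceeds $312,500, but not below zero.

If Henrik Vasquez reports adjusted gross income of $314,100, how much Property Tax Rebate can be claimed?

Property Tax Rebate: 15% of the $1,600 excess over $312,500 is $240; credit = $2,200 − $240 = $1,960.

$1,960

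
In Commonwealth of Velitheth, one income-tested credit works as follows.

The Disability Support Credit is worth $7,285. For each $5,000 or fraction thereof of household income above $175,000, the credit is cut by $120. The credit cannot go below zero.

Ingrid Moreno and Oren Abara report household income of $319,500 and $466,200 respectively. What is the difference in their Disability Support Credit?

$3,600

Ingrid ($319,500): Disability Support Credit: income exceeds $175,000 by $144,500, which is 29 full-or-partial $5,000 increments; reduction = 29 × $120 = $3,480, leaving $3,805.
Oren ($466,200): Disability Support Credit: income exceeds $175,000 by $291,200, which is 59 full-or-partial $5,000 increments; reduction = 59 × $120 = $7,080, leaving $205.
Difference: |$3,805 − $205| = $3,600.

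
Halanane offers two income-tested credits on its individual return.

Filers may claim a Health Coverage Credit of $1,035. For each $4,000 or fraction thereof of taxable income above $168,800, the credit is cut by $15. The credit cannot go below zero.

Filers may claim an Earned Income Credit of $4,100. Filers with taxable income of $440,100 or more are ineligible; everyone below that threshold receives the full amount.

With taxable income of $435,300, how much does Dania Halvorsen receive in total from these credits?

$4,130

Health Coverage Credit: income exceeds $168,800 by $266,500, which is 67 full-or-partial $4,000 increments; reduction = 67 × $15 = $1,005, leaving $30.
Earned Income Credit: $435,300 is below the $440,100 cutoff, so the full $4,100 applies.
Total: $30 + $4,100 = $4,130.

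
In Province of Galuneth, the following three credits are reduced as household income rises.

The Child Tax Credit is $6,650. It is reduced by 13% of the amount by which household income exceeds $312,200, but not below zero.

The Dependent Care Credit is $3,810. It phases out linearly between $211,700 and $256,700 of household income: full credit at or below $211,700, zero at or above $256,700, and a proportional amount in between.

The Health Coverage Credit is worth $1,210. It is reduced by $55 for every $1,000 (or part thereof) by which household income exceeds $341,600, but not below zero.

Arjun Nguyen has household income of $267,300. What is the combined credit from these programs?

$7,860

Child Tax Credit: $267,300 is at or below the $312,200 threshold, so the full $6,650 applies.
Dependent Care Credit: $267,300 is at or above $256,700, so the credit is $0.
Health Coverage Credit: $267,300 is at or below the $341,600 threshold, so the full $1,210 applies.
Total: $6,650 + $0 + $1,210 = $7,860.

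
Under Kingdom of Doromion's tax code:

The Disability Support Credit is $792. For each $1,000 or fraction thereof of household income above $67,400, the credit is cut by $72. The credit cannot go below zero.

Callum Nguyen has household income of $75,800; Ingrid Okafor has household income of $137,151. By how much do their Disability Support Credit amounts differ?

$144

Callum ($75,800): Disability Support Credit: income exceeds $67,400 by $8,400, which is 9 full-or-partial $1,000 increments; reduction = 9 × $72 = $648, leaving $144.
Ingrid ($137,151): Disability Support Credit: income exceeds $67,400 by $69,751 → 70 increments × $72 = $5,040 ≥ base, so the credit is $0.
Difference: |$144 − $0| = $144.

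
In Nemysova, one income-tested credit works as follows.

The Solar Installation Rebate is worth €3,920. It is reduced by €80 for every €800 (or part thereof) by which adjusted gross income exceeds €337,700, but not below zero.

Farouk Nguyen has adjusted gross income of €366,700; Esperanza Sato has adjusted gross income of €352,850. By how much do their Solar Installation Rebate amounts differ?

€1,440

Farouk (€366,700): Solar Installation Rebate: income exceeds €337,700 by €29,000, which is 37 full-or-partial €800 increments; reduction = 37 × €80 = €2,960, leaving €960.
Esperanza (€352,850): Solar Installation Rebate: income exceeds €337,700 by €15,150, which is 19 full-or-partial €800 increments; reduction = 19 × €80 = €1,520, leaving €2,400.
Difference: |€960 − €2,400| = €1,440.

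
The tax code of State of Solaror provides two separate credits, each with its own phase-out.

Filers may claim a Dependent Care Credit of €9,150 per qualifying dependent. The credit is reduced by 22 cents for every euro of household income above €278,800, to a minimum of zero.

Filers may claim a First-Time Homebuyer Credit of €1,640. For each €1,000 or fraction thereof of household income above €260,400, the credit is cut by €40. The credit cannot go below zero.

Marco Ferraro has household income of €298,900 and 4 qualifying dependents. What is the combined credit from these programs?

Dependent Care Credit: base = 4 × €9,150 = €36,600. 22% of the €20,100 excess over €278,800 is €4,422; credit = €36,600 − €4,422 = €32,178.
First-Time Homebuyer Credit: income exceeds €260,400 by €38,500, which is 39 full-or-partial €1,000 increments; reduction = 39 × €40 = €1,560, leaving €80.
Total: €32,178 + €80 = €32,258.

€32,258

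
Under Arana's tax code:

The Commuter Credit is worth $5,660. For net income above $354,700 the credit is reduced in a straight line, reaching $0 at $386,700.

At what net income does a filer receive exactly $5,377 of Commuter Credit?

$356,300

$5,377 is 5,377/5,660 of the full $5,660, so 283/5,660 of the $32,000 range has been used: income = $354,700 + $32,000 × 283/5,660 = $356,300.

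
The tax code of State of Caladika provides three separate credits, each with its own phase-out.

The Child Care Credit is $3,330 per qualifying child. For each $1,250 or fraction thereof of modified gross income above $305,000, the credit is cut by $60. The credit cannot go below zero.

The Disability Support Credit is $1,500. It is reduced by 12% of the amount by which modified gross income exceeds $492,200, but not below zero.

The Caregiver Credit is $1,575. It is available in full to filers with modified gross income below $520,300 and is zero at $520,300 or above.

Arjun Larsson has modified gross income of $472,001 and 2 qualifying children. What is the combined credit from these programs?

$3,075

Child Care Credit: base = 2 × $3,330 = $6,660. income exceeds $305,000 by $167,001 → 134 increments × $60 = $8,040 ≥ base, so the credit is $0.
Disability Support Credit: $472,001 is at or below the $492,200 threshold, so the full $1,500 applies.
Caregiver Credit: $472,001 is below the $520,300 cutoff, so the full $1,575 applies.
Total: $0 + $1,500 + $1,575 = $3,075.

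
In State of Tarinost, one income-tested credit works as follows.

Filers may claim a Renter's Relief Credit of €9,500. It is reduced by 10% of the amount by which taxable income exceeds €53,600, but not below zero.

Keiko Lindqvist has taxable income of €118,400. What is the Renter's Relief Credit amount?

€3,020

Renter's Relief Credit: 10% of the €64,800 excess over €53,600 is €6,480; credit = €9,500 − €6,480 = €3,020.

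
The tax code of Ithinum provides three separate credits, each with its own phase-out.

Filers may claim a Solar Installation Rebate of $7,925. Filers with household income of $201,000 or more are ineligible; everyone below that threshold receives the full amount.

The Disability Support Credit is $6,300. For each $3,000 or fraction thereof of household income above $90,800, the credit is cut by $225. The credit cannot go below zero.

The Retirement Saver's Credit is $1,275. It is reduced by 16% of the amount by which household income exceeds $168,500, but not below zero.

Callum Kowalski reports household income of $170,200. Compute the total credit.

$9,153

Solar Installation Rebate: $170,200 is below the $201,000 cutoff, so the full $7,925 applies.
Disability Support Credit: income exceeds $90,800 by $79,400, which is 27 full-or-partial $3,000 increments; reduction = 27 × $225 = $6,075, leaving $225.
Retirement Saver's Credit: 16% of the $1,700 excess over $168,500 is $272; credit = $1,275 − $272 = $1,003.
Total: $7,925 + $225 + $1,003 = $9,153.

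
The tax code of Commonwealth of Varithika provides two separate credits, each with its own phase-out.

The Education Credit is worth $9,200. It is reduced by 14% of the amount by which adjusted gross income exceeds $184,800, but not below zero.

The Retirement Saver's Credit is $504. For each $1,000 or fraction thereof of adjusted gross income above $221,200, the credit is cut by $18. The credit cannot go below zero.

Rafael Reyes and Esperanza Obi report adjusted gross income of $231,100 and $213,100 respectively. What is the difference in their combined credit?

$2,700

Rafael ($231,100): Education Credit: 14% of the $46,300 excess over $184,800 is $6,482; credit = $9,200 − $6,482 = $2,718. Retirement Saver's Credit: income exceeds $221,200 by $9,900, which is 10 full-or-partial $1,000 increments; reduction = 10 × $18 = $180, leaving $324. total $2,718 + $324 = $3,042
Esperanza ($213,100): Education Credit: 14% of the $28,300 excess over $184,800 is $3,962; credit = $9,200 − $3,962 = $5,238. Retirement Saver's Credit: $213,100 is at or below the $221,200 threshold, so the full $504 applies. total $5,238 + $504 = $5,742
Difference: |$3,042 − $5,742| = $2,700.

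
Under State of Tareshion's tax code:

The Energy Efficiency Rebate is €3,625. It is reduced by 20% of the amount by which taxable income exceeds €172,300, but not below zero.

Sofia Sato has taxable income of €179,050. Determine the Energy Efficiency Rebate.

€2,275

Energy Efficiency Rebate: 20% of the €6,750 excess over €172,300 is €1,350; credit = €3,625 − €1,350 = €2,275.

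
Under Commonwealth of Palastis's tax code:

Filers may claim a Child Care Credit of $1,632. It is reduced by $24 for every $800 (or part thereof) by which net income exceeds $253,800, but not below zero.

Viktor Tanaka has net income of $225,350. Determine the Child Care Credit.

$1,632

Child Care Credit: $225,350 is at or below the $253,800 threshold, so the full $1,632 applies.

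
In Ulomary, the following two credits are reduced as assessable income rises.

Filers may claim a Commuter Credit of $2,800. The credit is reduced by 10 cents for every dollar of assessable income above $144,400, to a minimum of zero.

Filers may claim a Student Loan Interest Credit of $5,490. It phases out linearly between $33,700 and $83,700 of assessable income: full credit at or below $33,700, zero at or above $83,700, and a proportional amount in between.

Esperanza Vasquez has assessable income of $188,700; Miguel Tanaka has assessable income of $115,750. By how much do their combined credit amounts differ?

Esperanza ($188,700): Commuter Credit: 10% of the $44,300 excess over $144,400 is $4,430 ≥ base, so the credit is $0. Student Loan Interest Credit: $188,700 is at or above $83,700, so the credit is $0. total $0 + $0 = $0
Miguel ($115,750): Commuter Credit: $115,750 is at or below the $144,400 threshold, so the full $2,800 applies. Student Loan Interest Credit: $115,750 is at or above $83,700, so the credit is $0. total $2,800 + $0 = $2,800
Difference: |$0 − $2,800| = $2,800.

$2,800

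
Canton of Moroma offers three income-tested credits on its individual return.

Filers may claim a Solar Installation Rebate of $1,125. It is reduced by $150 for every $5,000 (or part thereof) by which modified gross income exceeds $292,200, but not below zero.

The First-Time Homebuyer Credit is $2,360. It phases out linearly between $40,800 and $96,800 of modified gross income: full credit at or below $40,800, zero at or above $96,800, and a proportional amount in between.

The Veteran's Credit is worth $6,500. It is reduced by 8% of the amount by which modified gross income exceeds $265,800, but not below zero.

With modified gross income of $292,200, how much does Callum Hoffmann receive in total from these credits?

$5,513

Solar Installation Rebate: $292,200 is at or below the $292,200 threshold, so the full $1,125 applies.
First-Time Homebuyer Credit: $292,200 is at or above $96,800, so the credit is $0.
Veteran's Credit: 8% of the $26,400 excess over $265,800 is $2,112; credit = $6,500 − $2,112 = $4,388.
Total: $1,125 + $0 + $4,388 = $5,513.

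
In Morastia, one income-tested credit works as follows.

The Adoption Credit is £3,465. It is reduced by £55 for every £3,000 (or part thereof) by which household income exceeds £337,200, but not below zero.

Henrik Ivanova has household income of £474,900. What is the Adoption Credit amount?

Adoption Credit: income exceeds £337,200 by £137,700, which is 46 full-or-partial £3,000 increments; reduction = 46 × £55 = £2,530, leaving £935.

£935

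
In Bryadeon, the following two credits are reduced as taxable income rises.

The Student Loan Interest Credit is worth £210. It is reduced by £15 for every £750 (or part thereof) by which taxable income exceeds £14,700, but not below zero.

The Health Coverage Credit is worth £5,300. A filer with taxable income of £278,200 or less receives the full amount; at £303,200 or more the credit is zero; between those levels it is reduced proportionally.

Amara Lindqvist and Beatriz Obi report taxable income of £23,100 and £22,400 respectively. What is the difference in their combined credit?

Amara (£23,100): Student Loan Interest Credit: income exceeds £14,700 by £8,400, which is 12 full-or-partial £750 increments; reduction = 12 × £15 = £180, leaving £30. Health Coverage Credit: £23,100 is at or below the £278,200 threshold, so the full £5,300 applies. total £30 + £5,300 = £5,330
Beatriz (£22,400): Student Loan Interest Credit: income exceeds £14,700 by £7,700, which is 11 full-or-partial £750 increments; reduction = 11 × £15 = £165, leaving £45. Health Coverage Credit: £22,400 is at or below the £278,200 threshold, so the full £5,300 applies. total £45 + £5,300 = £5,345
Difference: |£5,330 − £5,345| = £15.

£15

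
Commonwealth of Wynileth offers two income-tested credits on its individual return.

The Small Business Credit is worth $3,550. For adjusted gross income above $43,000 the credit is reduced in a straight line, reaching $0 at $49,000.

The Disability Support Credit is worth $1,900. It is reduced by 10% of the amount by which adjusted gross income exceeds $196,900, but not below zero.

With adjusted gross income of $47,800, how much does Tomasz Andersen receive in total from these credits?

$2,610

Small Business Credit: $47,800 is $4,800 into a $6,000 phase-out range, leaving 1,200/6,000 of the credit: $3,550 × 1,200/6,000 = $710.
Disability Support Credit: $47,800 is at or below the $196,900 threshold, so the full $1,900 applies.
Total: $710 + $1,900 = $2,610.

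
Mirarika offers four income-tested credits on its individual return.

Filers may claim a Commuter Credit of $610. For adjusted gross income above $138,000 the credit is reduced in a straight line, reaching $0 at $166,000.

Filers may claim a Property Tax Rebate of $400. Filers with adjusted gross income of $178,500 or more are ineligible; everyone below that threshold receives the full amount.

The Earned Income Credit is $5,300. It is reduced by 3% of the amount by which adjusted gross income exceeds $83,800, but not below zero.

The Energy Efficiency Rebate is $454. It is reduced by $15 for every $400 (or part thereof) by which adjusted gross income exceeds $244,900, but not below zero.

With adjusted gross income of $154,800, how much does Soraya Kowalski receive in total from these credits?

Commuter Credit: $154,800 is $16,800 into a $28,000 phase-out range, leaving 11,200/28,000 of the credit: $610 × 11,200/28,000 = $244.
Property Tax Rebate: $154,800 is below the $178,500 cutoff, so the full $400 applies.
Earned Income Credit: 3% of the $71,000 excess over $83,800 is $2,130; credit = $5,300 − $2,130 = $3,170.
Energy Efficiency Rebate: $154,800 is at or below the $244,900 threshold, so the full $454 applies.
Total: $244 + $400 + $3,170 + $454 = $4,268.

$4,268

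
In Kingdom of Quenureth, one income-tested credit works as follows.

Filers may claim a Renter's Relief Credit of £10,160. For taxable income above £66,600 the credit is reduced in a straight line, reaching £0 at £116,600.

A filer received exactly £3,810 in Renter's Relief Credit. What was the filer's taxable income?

£97,850

£3,810 is 3,810/10,160 of the full £10,160, so 6,350/10,160 of the £50,000 range has been used: income = £66,600 + £50,000 × 6,350/10,160 = £97,850.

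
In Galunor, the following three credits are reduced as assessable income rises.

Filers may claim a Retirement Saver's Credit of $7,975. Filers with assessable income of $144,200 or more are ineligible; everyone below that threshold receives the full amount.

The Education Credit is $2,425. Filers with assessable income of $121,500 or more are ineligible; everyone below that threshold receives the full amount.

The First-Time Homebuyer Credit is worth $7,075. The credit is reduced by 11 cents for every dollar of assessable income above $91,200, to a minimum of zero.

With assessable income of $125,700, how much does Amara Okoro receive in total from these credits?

Retirement Saver's Credit: $125,700 is below the $144,200 cutoff, so the full $7,975 applies.
Education Credit: $125,700 meets or exceeds the $121,500 cutoff, so the credit is $0.
First-Time Homebuyer Credit: 11% of the $34,500 excess over $91,200 is $3,795; credit = $7,075 − $3,795 = $3,280.
Total: $7,975 + $0 + $3,280 = $11,255.

$11,255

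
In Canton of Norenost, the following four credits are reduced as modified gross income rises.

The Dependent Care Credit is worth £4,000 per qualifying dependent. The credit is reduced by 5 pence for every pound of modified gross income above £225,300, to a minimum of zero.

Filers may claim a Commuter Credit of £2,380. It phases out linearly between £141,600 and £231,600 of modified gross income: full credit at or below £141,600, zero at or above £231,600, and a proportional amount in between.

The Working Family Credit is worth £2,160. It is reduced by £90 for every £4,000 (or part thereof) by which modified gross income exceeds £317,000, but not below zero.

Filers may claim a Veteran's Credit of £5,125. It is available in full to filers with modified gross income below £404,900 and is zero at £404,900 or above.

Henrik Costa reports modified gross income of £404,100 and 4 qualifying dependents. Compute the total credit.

Dependent Care Credit: base = 4 × £4,000 = £16,000. 5% of the £178,800 excess over £225,300 is £8,940; credit = £16,000 − £8,940 = £7,060.
Commuter Credit: £404,100 is at or above £231,600, so the credit is £0.
Working Family Credit: income exceeds £317,000 by £87,100, which is 22 full-or-partial £4,000 increments; reduction = 22 × £90 = £1,980, leaving £180.
Veteran's Credit: £404,100 is below the £404,900 cutoff, so the full £5,125 applies.
Total: £7,060 + £0 + £180 + £5,125 = £12,365.

£12,365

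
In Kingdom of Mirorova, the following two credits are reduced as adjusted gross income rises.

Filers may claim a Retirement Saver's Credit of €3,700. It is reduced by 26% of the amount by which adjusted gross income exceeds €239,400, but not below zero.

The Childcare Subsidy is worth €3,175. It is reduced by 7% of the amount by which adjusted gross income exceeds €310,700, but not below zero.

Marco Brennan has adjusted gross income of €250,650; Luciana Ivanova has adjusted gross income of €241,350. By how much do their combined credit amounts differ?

Marco (€250,650): Retirement Saver's Credit: 26% of the €11,250 excess over €239,400 is €2,925; credit = €3,700 − €2,925 = €775. Childcare Subsidy: €250,650 is at or below the €310,700 threshold, so the full €3,175 applies. total €775 + €3,175 = €3,950
Luciana (€241,350): Retirement Saver's Credit: 26% of the €1,950 excess over €239,400 is €507; credit = €3,700 − €507 = €3,193. Childcare Subsidy: €241,350 is at or below the €310,700 threshold, so the full €3,175 applies. total €3,193 + €3,175 = €6,368
Difference: |€3,950 − €6,368| = €2,418.

€2,418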